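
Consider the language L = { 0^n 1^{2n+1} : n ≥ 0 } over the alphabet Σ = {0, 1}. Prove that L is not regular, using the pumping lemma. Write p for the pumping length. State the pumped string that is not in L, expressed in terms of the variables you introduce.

0^{p+k} 1^{2p+1}

Toward a contradiction, assume L is regular with pumping length p.
Take w = 0^p 1^{2p+1}. Then w ∈ L and |w| = 3p+1 ≥ p.
Write w = xyz as guaranteed by the lemma, with |xy| ≤ p and |y| ≥ 1.
Since the first p symbols of w are all 0's and |xy| ≤ p, y lies entirely in the leading 0-block: y = 0^k for some k with 1 ≤ k ≤ p.
Pump with i = 2: xy^2z = 0^{p+k} 1^{2p+1}. For this to lie in L we would need 2p+1 = 2(p+k)+1, which forces k = 0. But k ≥ 1, so xy^2z ∉ L.
Contradiction. Therefore L is not regular.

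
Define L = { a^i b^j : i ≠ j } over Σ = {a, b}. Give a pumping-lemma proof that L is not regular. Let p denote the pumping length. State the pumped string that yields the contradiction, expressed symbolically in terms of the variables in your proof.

a^{p+p!} b^{p+p!}

Toward a contradiction, assume L is regular with pumping length p.
Choose w = a^p b^{p+p!}. Since p ≠ p+p!, w ∈ L; and |w| ≥ p.
The pumping lemma gives a decomposition w = xyz where |xy| ≤ p and |y| ≥ 1.
Because |xy| ≤ p and w begins with p copies of a, we have y = a^k with 1 ≤ k ≤ p.
Since 1 ≤ k ≤ p, k divides p!; set t = 1 + p!/k. Then xy^t z has p + (p!/k)·k = p + p! copies of a. Now the a-count equals the b-count, so i ≠ j fails. So xy^t z = a^{p+p!} b^{p+p!} ∉ L.
This is a contradiction; hence L is not regular.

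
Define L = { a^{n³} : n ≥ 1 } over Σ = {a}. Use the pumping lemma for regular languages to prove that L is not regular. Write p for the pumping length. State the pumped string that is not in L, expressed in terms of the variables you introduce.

Assume L is regular; let p be its pumping constant.
Take w = a^{p³} ∈ L with |w| = p³ ≥ p.
By the pumping lemma, w = xyz with |xy| ≤ p and y is nonempty.
Then y = a^k for some k with 1 ≤ k ≤ p.
Pump with i = 2: xy^2z = a^{p³+k}. Since 1 ≤ k ≤ p, p³ < p³+k ≤ p³+p < p³+3p²+3p+1 = (p+1)³, so p³+k is not a perfect cube. So xy^2z ∉ L.
Contradiction. Therefore L is not regular.

a^{p³+k}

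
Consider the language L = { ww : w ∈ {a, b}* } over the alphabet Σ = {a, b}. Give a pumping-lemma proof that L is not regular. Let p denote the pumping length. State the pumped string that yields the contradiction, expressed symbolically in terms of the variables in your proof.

Assume L is regular; let p be its pumping constant.
Take w = a^p b^p a^p b^p = uu where u = a^pb^p; then w ∈ L and |w| = 4p ≥ p.
The pumping lemma gives a decomposition w = xyz where |xy| ≤ p and |y| > 0.
Because |xy| ≤ p and w begins with p copies of a, we have y = a^k with 1 ≤ k ≤ p.
Pump with i = 2: xy^2z = a^{p+k} b^p a^p b^p, of length 4p+k. Suppose this equals vv. The string starts with a and ends with b, so v does too; thus the boundary between the two copies of v is a b→a transition. There is exactly one such transition, at position 2p+k, so |v| = 2p+k and |vv| = 4p+2k ≠ 4p+k since k ≥ 1. So xy^2z ∉ L.
Contradiction. Therefore L is not regular.

a^{p+k} b^p a^p b^p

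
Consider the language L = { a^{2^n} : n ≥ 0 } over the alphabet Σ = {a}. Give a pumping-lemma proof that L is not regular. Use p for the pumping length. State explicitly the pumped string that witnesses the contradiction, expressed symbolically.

Suppose for contradiction that L is regular, and let p be the pumping length.
Take w = a^{2^p} ∈ L with |w| = 2^p ≥ p.
Write w = xyz as guaranteed by the lemma, with |xy| ≤ p and |y| ≥ 1.
Then y = a^k for some k with 1 ≤ k ≤ p.
Pump with i = 2: xy^2z = a^{2^p+k}. Since 1 ≤ k ≤ p < 2^p, we have 2^p < 2^p+k < 2^{p+1}, so 2^p+k is not a power of 2. So xy^2z ∉ L.
This contradicts the pumping lemma, so L is not regular.

a^{2^p+k}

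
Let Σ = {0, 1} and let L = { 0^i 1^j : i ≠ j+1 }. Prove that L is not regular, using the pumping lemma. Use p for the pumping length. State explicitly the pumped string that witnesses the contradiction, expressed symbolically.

Assume L is regular; let p be its pumping constant.
Choose w = 0^p 1^{p+p!-1}. Since p ≠ (p+p!-1)+1 = p+p!, w ∈ L; and |w| ≥ p.
By the pumping lemma, w = xyz with |xy| ≤ p and |y| > 0.
The first p characters of w are 0's, so xy (and hence y) consists only of 0's. Write y = 0^k, 1 ≤ k ≤ p.
Since 1 ≤ k ≤ p, k divides p!; set t = 1 + p!/k. Then xy^t z has p + (p!/k)·k = p + p! copies of 0. Now the 0-count is p+p! and (1-count)+1 = (p+p!-1)+1 = p+p!, so i ≠ j+1 fails. So xy^t z = 0^{p+p!} 1^{p+p!-1} ∉ L.
Contradiction. Therefore L is not regular.

0^{p+p!} 1^{p+p!-1}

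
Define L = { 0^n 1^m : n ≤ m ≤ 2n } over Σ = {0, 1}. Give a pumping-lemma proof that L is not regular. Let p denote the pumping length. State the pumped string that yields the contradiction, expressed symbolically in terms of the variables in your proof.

0^{p+k} 1^p

Suppose for contradiction that L is regular, and let p be the pumping length.
Take w = 0^p 1^p ∈ L (since p ≤ p ≤ 2p), with |w| = 2p ≥ p.
The pumping lemma gives a decomposition w = xyz where |xy| ≤ p and y is nonempty.
The first p characters of w are 0's, so xy (and hence y) consists only of 0's. Write y = 0^k, 1 ≤ k ≤ p.
Pump with i = 2: xy^2z = 0^{p+k} 1^p. Now n = p+k > p = m, so the condition n ≤ m fails. Thus xy^2z ∉ L.
This is a contradiction; hence L is not regular.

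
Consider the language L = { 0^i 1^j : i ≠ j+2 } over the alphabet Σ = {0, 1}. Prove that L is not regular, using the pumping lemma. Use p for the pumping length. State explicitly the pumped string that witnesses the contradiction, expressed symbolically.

0^{p+p!} 1^{p+p!-2}

Assume L is regular; let p be its pumping constant.
Choose w = 0^p 1^{p+p!-2}. Since p ≠ (p+p!-2)+2 = p+p!, w ∈ L; and |w| ≥ p.
The pumping lemma gives a decomposition w = xyz where |xy| ≤ p and y is nonempty.
Since the first p symbols of w are all 0's and |xy| ≤ p, y lies entirely in the leading 0-block: y = 0^k for some k with 1 ≤ k ≤ p.
Since 1 ≤ k ≤ p, k divides p!; set t = 1 + p!/k. Then xy^t z has p + (p!/k)·k = p + p! copies of 0. Now the 0-count is p+p! and (1-count)+2 = (p+p!-2)+2 = p+p!, so i ≠ j+2 fails. So xy^t z = 0^{p+p!} 1^{p+p!-2} ∉ L.
Contradiction. Therefore L is not regular.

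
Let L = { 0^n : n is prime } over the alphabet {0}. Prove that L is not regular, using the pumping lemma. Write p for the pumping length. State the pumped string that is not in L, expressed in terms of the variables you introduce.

Suppose for contradiction that L is regular, and let p be the pumping length.
Let q be a prime with q ≥ p+2 (infinitely many primes exist), and take w = 0^q ∈ L with |w| = q ≥ p.
Write w = xyz as guaranteed by the lemma, with |xy| ≤ p and |y| > 0.
Then y = 0^k for some k with 1 ≤ k ≤ p.
Since 1 ≤ k ≤ p, |xz| = q-k. Pump with i = q+1: |xy^{q+1}z| = (q-k)+(q+1)k = q+qk = q(1+k), which is composite (both factors ≥ 2). So xy^{q+1}z = 0^{q(1+k)} ∉ L.
This is a contradiction; hence L is not regular.

0^{q(1+k)}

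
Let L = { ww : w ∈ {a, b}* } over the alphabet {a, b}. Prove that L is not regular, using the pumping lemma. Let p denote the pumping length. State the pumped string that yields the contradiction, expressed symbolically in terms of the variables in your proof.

a^{p+k} b^p a^p b^p

Toward a contradiction, assume L is regular with pumping length p.
Take w = a^p b^p a^p b^p = uu where u = a^pb^p; then w ∈ L and |w| = 4p ≥ p.
By the pumping lemma, w = xyz with |xy| ≤ p and |y| ≥ 1.
The first p characters of w are a's, so xy (and hence y) consists only of a's. Write y = a^k, 1 ≤ k ≤ p.
Pump with i = 2: xy^2z = a^{p+k} b^p a^p b^p, of length 4p+k. Suppose this equals vv. The string starts with a and ends with b, so v does too; thus the boundary between the two copies of v is a b→a transition. There is exactly one such transition, at position 2p+k, so |v| = 2p+k and |vv| = 4p+2k ≠ 4p+k since k ≥ 1. So xy^2z ∉ L.
This is a contradiction; hence L is not regular.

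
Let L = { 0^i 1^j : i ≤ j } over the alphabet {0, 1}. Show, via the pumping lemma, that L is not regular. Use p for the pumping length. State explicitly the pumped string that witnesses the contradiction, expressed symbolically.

Assume L is regular; let p be its pumping constant.
Choose w = 0^p 1^p ∈ L, with |w| = 2p ≥ p.
The pumping lemma gives a decomposition w = xyz where |xy| ≤ p and |y| > 0.
The first p characters of w are 0's, so xy (and hence y) consists only of 0's. Write y = 0^k, 1 ≤ k ≤ p.
Consider xy^2z = 0^{p+k} 1^p. Since k ≥ 1, the 0-count p+k exceeds the 1-count p, so i ≤ j fails; thus xy^2z ∉ L.
This contradicts the pumping lemma, so L is not regular.

0^{p+k} 1^p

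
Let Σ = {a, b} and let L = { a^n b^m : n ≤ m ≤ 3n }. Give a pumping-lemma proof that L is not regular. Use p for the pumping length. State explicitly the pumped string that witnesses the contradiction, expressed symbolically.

Assume L is regular; let p be its pumping constant.
Take w = a^p b^p ∈ L (since p ≤ p ≤ 3p), with |w| = 2p ≥ p.
By the pumping lemma, w = xyz with |xy| ≤ p and |y| ≥ 1.
Because |xy| ≤ p and w begins with p copies of a, we have y = a^k with 1 ≤ k ≤ p.
Pump with i = 2: xy^2z = a^{p+k} b^p. Now n = p+k > p = m, so the condition n ≤ m fails. Thus xy^2z ∉ L.
Contradiction. Therefore L is not regular.

a^{p+k} b^p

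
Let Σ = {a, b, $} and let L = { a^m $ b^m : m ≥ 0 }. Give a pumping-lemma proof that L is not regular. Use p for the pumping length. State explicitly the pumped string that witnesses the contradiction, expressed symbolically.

a^{p+k} $ b^p

Suppose for contradiction that L is regular, and let p be the pumping length.
Take w = a^p $ b^p ∈ L with |w| = 2p+1 ≥ p.
Write w = xyz as guaranteed by the lemma, with |xy| ≤ p and |y| ≥ 1.
Because |xy| ≤ p and w begins with p copies of a, we have y = a^k with 1 ≤ k ≤ p.
Pump with i = 2: xy^2z = a^{p+k} $ b^p, which would require p+k = p. But k ≥ 1, so xy^2z ∉ L.
This is a contradiction; hence L is not regular.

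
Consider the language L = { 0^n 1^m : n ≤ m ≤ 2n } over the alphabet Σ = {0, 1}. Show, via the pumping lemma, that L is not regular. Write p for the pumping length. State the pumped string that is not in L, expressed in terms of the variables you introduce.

0^{p+k} 1^p

Assume L is regular; let p be its pumping constant.
Take w = 0^p 1^p ∈ L (since p ≤ p ≤ 2p), with |w| = 2p ≥ p.
The pumping lemma gives a decomposition w = xyz where |xy| ≤ p and |y| > 0.
Because |xy| ≤ p and w begins with p copies of 0, we have y = 0^k with 1 ≤ k ≤ p.
Pump with i = 2: xy^2z = 0^{p+k} 1^p. Now n = p+k > p = m, so the condition n ≤ m fails. Thus xy^2z ∉ L.
This is a contradiction; hence L is not regular.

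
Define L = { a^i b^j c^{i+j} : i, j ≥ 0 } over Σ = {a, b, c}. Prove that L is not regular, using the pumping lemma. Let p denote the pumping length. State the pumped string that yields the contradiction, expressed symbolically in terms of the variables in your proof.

a^{p+k} b^p c^{2p}

Assume L is regular; let p be its pumping constant.
Take w = a^p b^p c^{2p} ∈ L (with i=j=p, i+j=2p), |w| = 4p ≥ p.
By the pumping lemma, w = xyz with |xy| ≤ p and |y| ≥ 1.
The first p characters of w are a's, so xy (and hence y) consists only of a's. Write y = a^k, 1 ≤ k ≤ p.
Consider xy^2z = a^{p+k} b^p c^{2p}. Now the a- and b-counts sum to 2p+k, but the c-count is 2p ≠ 2p+k. So xy^2z ∉ L.
This is a contradiction; hence L is not regular.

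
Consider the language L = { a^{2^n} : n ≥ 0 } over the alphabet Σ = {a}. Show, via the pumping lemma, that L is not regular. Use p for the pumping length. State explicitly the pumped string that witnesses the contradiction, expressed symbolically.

Assume L is regular. Let p be the pumping length given by the pumping lemma.
Take w = a^{2^p} ∈ L with |w| = 2^p ≥ p.
Write w = xyz as guaranteed by the lemma, with |xy| ≤ p and |y| > 0.
Then y = a^k for some k with 1 ≤ k ≤ p.
Pump with i = 2: xy^2z = a^{2^p+k}. Since 1 ≤ k ≤ p < 2^p, we have 2^p < 2^p+k < 2^{p+1}, so 2^p+k is not a power of 2. So xy^2z ∉ L.
This is a contradiction; hence L is not regular.

a^{2^p+k}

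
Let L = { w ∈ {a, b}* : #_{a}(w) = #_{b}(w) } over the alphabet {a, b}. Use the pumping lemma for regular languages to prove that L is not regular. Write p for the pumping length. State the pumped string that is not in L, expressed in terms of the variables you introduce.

Toward a contradiction, assume L is regular with pumping length p.
Choose w = a^p b^p ∈ L with |w| = 2p ≥ p.
Write w = xyz as guaranteed by the lemma, with |xy| ≤ p and |y| > 0.
The first p characters of w are a's, so xy (and hence y) consists only of a's. Write y = a^k, 1 ≤ k ≤ p.
Pump with i = 2: xy^2z = a^{p+k} b^p has p+k occurrences of a but only p of b. Since k ≥ 1 the counts differ, so xy^2z ∉ L.
This is a contradiction; hence L is not regular.

a^{p+k} b^p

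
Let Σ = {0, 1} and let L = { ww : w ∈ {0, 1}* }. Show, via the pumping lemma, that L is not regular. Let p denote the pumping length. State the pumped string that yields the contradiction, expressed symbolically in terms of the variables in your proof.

0^{p+k} 1^p 0^p 1^p

Assume L is regular; let p be its pumping constant.
Take w = 0^p 1^p 0^p 1^p = uu where u = 0^p1^p; then w ∈ L and |w| = 4p ≥ p.
Write w = xyz as guaranteed by the lemma, with |xy| ≤ p and |y| > 0.
Since the first p symbols of w are all 0's and |xy| ≤ p, y lies entirely in the leading 0-block: y = 0^k for some k with 1 ≤ k ≤ p.
Pump with i = 2: xy^2z = 0^{p+k} 1^p 0^p 1^p, of length 4p+k. Suppose this equals vv. The string starts with 0 and ends with 1, so v does too; thus the boundary between the two copies of v is a 1→0 transition. There is exactly one such transition, at position 2p+k, so |v| = 2p+k and |vv| = 4p+2k ≠ 4p+k since k ≥ 1. So xy^2z ∉ L.
This contradicts the pumping lemma, so L is not regular.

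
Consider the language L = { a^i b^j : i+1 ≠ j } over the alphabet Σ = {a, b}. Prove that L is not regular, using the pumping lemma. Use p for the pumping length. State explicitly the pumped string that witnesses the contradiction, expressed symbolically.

a^{p+p!} b^{p+p!+1}

Suppose for contradiction that L is regular, and let p be the pumping length.
Choose w = a^p b^{p+p!+1}. Since p ≠ (p+p!+1)-1 = p+p!, w ∈ L; and |w| ≥ p.
Write w = xyz as guaranteed by the lemma, with |xy| ≤ p and |y| ≥ 1.
Since the first p symbols of w are all a's and |xy| ≤ p, y lies entirely in the leading a-block: y = a^k for some k with 1 ≤ k ≤ p.
Since 1 ≤ k ≤ p, k divides p!; set t = 1 + p!/k. Then xy^t z has p + (p!/k)·k = p + p! copies of a. Now the a-count is p+p! and (b-count)-1 = (p+p!+1)-1 = p+p!, so i+1 ≠ j fails. So xy^t z = a^{p+p!} b^{p+p!+1} ∉ L.
Contradiction. Therefore L is not regular.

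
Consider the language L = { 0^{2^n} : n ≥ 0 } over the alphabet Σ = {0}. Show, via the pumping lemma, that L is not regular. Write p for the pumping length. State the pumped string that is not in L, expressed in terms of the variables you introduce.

Assume L is regular; let p be its pumping constant.
Take w = 0^{2^p} ∈ L with |w| = 2^p ≥ p.
Write w = xyz as guaranteed by the lemma, with |xy| ≤ p and |y| ≥ 1.
Then y = 0^k for some k with 1 ≤ k ≤ p.
Pump with i = 2: xy^2z = 0^{2^p+k}. Since 1 ≤ k ≤ p < 2^p, we have 2^p < 2^p+k < 2^{p+1}, so 2^p+k is not a power of 2. So xy^2z ∉ L.
This contradicts the pumping lemma, so L is not regular.

0^{2^p+k}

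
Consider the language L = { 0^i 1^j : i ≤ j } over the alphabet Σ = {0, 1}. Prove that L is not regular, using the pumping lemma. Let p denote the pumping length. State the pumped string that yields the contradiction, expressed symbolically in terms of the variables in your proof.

0^{p+k} 1^p

Suppose for contradiction that L is regular, and let p be the pumping length.
Choose w = 0^p 1^p ∈ L, with |w| = 2p ≥ p.
The pumping lemma gives a decomposition w = xyz where |xy| ≤ p and |y| ≥ 1.
Since the first p symbols of w are all 0's and |xy| ≤ p, y lies entirely in the leading 0-block: y = 0^k for some k with 1 ≤ k ≤ p.
Consider xy^2z = 0^{p+k} 1^p. Since k ≥ 1, the 0-count p+k exceeds the 1-count p, so i ≤ j fails; thus xy^2z ∉ L.
This contradicts the pumping lemma, so L is not regular.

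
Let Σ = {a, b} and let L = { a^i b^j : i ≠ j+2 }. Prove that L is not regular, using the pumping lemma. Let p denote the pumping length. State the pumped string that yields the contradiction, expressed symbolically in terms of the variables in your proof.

Toward a contradiction, assume L is regular with pumping length p.
Choose w = a^p b^{p+p!-2}. Since p ≠ (p+p!-2)+2 = p+p!, w ∈ L; and |w| ≥ p.
The pumping lemma gives a decomposition w = xyz where |xy| ≤ p and |y| ≥ 1.
Because |xy| ≤ p and w begins with p copies of a, we have y = a^k with 1 ≤ k ≤ p.
Since 1 ≤ k ≤ p, k divides p!; set t = 1 + p!/k. Then xy^t z has p + (p!/k)·k = p + p! copies of a. Now the a-count is p+p! and (b-count)+2 = (p+p!-2)+2 = p+p!, so i ≠ j+2 fails. So xy^t z = a^{p+p!} b^{p+p!-2} ∉ L.
Contradiction. Therefore L is not regular.

a^{p+p!} b^{p+p!-2}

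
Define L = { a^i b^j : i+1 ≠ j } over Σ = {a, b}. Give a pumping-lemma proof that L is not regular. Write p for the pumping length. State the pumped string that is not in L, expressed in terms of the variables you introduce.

Suppose for contradiction that L is regular, and let p be the pumping length.
Choose w = a^p b^{p+p!+1}. Since p ≠ (p+p!+1)-1 = p+p!, w ∈ L; and |w| ≥ p.
Write w = xyz as guaranteed by the lemma, with |xy| ≤ p and |y| > 0.
Because |xy| ≤ p and w begins with p copies of a, we have y = a^k with 1 ≤ k ≤ p.
Since 1 ≤ k ≤ p, k divides p!; set t = 1 + p!/k. Then xy^t z has p + (p!/k)·k = p + p! copies of a. Now the a-count is p+p! and (b-count)-1 = (p+p!+1)-1 = p+p!, so i+1 ≠ j fails. So xy^t z = a^{p+p!} b^{p+p!+1} ∉ L.
Contradiction. Therefore L is not regular.

a^{p+p!} b^{p+p!+1}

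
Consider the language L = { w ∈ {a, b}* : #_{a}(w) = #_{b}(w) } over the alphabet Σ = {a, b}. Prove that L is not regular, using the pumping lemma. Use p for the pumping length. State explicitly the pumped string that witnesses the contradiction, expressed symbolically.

a^{p+k} b^p

Toward a contradiction, assume L is regular with pumping length p.
Choose w = a^p b^p ∈ L with |w| = 2p ≥ p.
The pumping lemma gives a decomposition w = xyz where |xy| ≤ p and |y| > 0.
Because |xy| ≤ p and w begins with p copies of a, we have y = a^k with 1 ≤ k ≤ p.
Pump with i = 2: xy^2z = a^{p+k} b^p has p+k occurrences of a but only p of b. Since k ≥ 1 the counts differ, so xy^2z ∉ L.
This is a contradiction; hence L is not regular.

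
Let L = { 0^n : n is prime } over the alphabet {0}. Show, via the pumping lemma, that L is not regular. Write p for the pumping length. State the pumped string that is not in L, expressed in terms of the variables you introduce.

0^{q(1+k)}

Toward a contradiction, assume L is regular with pumping length p.
Let q be a prime with q ≥ p+2 (infinitely many primes exist), and take w = 0^q ∈ L with |w| = q ≥ p.
By the pumping lemma, w = xyz with |xy| ≤ p and |y| ≥ 1.
Then y = 0^k for some k with 1 ≤ k ≤ p.
Since 1 ≤ k ≤ p, |xz| = q-k. Pump with i = q+1: |xy^{q+1}z| = (q-k)+(q+1)k = q+qk = q(1+k), which is composite (both factors ≥ 2). So xy^{q+1}z = 0^{q(1+k)} ∉ L.
This is a contradiction; hence L is not regular.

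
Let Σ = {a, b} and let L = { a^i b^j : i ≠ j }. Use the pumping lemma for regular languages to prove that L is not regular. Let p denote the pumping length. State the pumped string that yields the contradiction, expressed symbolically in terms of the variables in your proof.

a^{p+p!} b^{p+p!}

Assume L is regular. Let p be the pumping length given by the pumping lemma.
Choose w = a^p b^{p+p!}. Since p ≠ p+p!, w ∈ L; and |w| ≥ p.
Write w = xyz as guaranteed by the lemma, with |xy| ≤ p and |y| > 0.
The first p characters of w are a's, so xy (and hence y) consists only of a's. Write y = a^k, 1 ≤ k ≤ p.
Since 1 ≤ k ≤ p, k divides p!; set t = 1 + p!/k. Then xy^t z has p + (p!/k)·k = p + p! copies of a. Now the a-count equals the b-count, so i ≠ j fails. So xy^t z = a^{p+p!} b^{p+p!} ∉ L.
This is a contradiction; hence L is not regular.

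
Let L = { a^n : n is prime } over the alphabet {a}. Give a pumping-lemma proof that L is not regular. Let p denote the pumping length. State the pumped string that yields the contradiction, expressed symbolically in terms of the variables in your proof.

a^{q(1+k)}

Assume L is regular. Let p be the pumping length given by the pumping lemma.
Let q be a prime with q ≥ p+2 (infinitely many primes exist), and take w = a^q ∈ L with |w| = q ≥ p.
By the pumping lemma, w = xyz with |xy| ≤ p and y is nonempty.
Then y = a^k for some k with 1 ≤ k ≤ p.
Since 1 ≤ k ≤ p, |xz| = q-k. Pump with i = q+1: |xy^{q+1}z| = (q-k)+(q+1)k = q+qk = q(1+k), which is composite (both factors ≥ 2). So xy^{q+1}z = a^{q(1+k)} ∉ L.
This contradicts the pumping lemma, so L is not regular.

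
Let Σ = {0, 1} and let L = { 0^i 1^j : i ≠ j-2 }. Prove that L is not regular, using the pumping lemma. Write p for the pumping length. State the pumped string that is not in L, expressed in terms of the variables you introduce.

Assume L is regular. Let p be the pumping length given by the pumping lemma.
Choose w = 0^p 1^{p+p!+2}. Since p ≠ (p+p!+2)-2 = p+p!, w ∈ L; and |w| ≥ p.
By the pumping lemma, w = xyz with |xy| ≤ p and y is nonempty.
Since the first p symbols of w are all 0's and |xy| ≤ p, y lies entirely in the leading 0-block: y = 0^k for some k with 1 ≤ k ≤ p.
Since 1 ≤ k ≤ p, k divides p!; set t = 1 + p!/k. Then xy^t z has p + (p!/k)·k = p + p! copies of 0. Now the 0-count is p+p! and (1-count)-2 = (p+p!+2)-2 = p+p!, so i ≠ j-2 fails. So xy^t z = 0^{p+p!} 1^{p+p!+2} ∉ L.
This contradicts the pumping lemma, so L is not regular.

0^{p+p!} 1^{p+p!+2}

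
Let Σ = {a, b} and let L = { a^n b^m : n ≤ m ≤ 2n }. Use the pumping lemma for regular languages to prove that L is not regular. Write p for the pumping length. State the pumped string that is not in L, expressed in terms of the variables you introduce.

Assume L is regular. Let p be the pumping length given by the pumping lemma.
Take w = a^p b^p ∈ L (since p ≤ p ≤ 2p), with |w| = 2p ≥ p.
By the pumping lemma, w = xyz with |xy| ≤ p and y is nonempty.
The first p characters of w are a's, so xy (and hence y) consists only of a's. Write y = a^k, 1 ≤ k ≤ p.
Pump with i = 2: xy^2z = a^{p+k} b^p. Now n = p+k > p = m, so the condition n ≤ m fails. Thus xy^2z ∉ L.
This is a contradiction; hence L is not regular.

a^{p+k} b^p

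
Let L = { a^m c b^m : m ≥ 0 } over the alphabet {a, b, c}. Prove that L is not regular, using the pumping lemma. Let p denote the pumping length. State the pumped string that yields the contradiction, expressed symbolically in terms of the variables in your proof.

Suppose for contradiction that L is regular, and let p be the pumping length.
Take w = a^p c b^p ∈ L with |w| = 2p+1 ≥ p.
By the pumping lemma, w = xyz with |xy| ≤ p and y is nonempty.
The first p characters of w are a's, so xy (and hence y) consists only of a's. Write y = a^k, 1 ≤ k ≤ p.
Pump with i = 2: xy^2z = a^{p+k} c b^p, which would require p+k = p. But k ≥ 1, so xy^2z ∉ L.
Contradiction. Therefore L is not regular.

a^{p+k} c b^p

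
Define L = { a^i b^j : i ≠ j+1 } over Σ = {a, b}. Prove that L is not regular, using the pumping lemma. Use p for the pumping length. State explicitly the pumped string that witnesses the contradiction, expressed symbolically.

a^{p+p!} b^{p+p!-1}

Suppose for contradiction that L is regular, and let p be the pumping length.
Choose w = a^p b^{p+p!-1}. Since p ≠ (p+p!-1)+1 = p+p!, w ∈ L; and |w| ≥ p.
The pumping lemma gives a decomposition w = xyz where |xy| ≤ p and |y| ≥ 1.
Since the first p symbols of w are all a's and |xy| ≤ p, y lies entirely in the leading a-block: y = a^k for some k with 1 ≤ k ≤ p.
Since 1 ≤ k ≤ p, k divides p!; set t = 1 + p!/k. Then xy^t z has p + (p!/k)·k = p + p! copies of a. Now the a-count is p+p! and (b-count)+1 = (p+p!-1)+1 = p+p!, so i ≠ j+1 fails. So xy^t z = a^{p+p!} b^{p+p!-1} ∉ L.
This contradicts the pumping lemma, so L is not regular.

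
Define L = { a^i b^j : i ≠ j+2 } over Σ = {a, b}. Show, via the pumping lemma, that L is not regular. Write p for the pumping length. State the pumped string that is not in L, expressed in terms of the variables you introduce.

a^{p+p!} b^{p+p!-2}

Assume L is regular; let p be its pumping constant.
Choose w = a^p b^{p+p!-2}. Since p ≠ (p+p!-2)+2 = p+p!, w ∈ L; and |w| ≥ p.
Write w = xyz as guaranteed by the lemma, with |xy| ≤ p and y is nonempty.
Because |xy| ≤ p and w begins with p copies of a, we have y = a^k with 1 ≤ k ≤ p.
Since 1 ≤ k ≤ p, k divides p!; set t = 1 + p!/k. Then xy^t z has p + (p!/k)·k = p + p! copies of a. Now the a-count is p+p! and (b-count)+2 = (p+p!-2)+2 = p+p!, so i ≠ j+2 fails. So xy^t z = a^{p+p!} b^{p+p!-2} ∉ L.
Contradiction. Therefore L is not regular.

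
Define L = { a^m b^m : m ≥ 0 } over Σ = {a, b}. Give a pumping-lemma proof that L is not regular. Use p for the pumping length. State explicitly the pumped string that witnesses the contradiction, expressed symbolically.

a^{p+k} b^p

Assume L is regular; let p be its pumping constant.
Choose w = a^p b^p, which is in L with |w| = 2p ≥ p.
The pumping lemma gives a decomposition w = xyz where |xy| ≤ p and y is nonempty.
Because |xy| ≤ p and w begins with p copies of a, we have y = a^k with 1 ≤ k ≤ p.
Pump with i = 2: xy^2z = a^{p+k} b^p. For this to lie in L we would need p = p+k, which forces k = 0. But k ≥ 1, so xy^2z ∉ L.
Contradiction. Therefore L is not regular.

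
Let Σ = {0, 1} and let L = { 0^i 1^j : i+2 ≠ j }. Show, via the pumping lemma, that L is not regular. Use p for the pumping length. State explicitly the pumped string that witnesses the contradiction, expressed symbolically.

0^{p+p!} 1^{p+p!+2}

Assume L is regular; let p be its pumping constant.
Choose w = 0^p 1^{p+p!+2}. Since p ≠ (p+p!+2)-2 = p+p!, w ∈ L; and |w| ≥ p.
The pumping lemma gives a decomposition w = xyz where |xy| ≤ p and |y| > 0.
The first p characters of w are 0's, so xy (and hence y) consists only of 0's. Write y = 0^k, 1 ≤ k ≤ p.
Since 1 ≤ k ≤ p, k divides p!; set t = 1 + p!/k. Then xy^t z has p + (p!/k)·k = p + p! copies of 0. Now the 0-count is p+p! and (1-count)-2 = (p+p!+2)-2 = p+p!, so i+2 ≠ j fails. So xy^t z = 0^{p+p!} 1^{p+p!+2} ∉ L.
This is a contradiction; hence L is not regular.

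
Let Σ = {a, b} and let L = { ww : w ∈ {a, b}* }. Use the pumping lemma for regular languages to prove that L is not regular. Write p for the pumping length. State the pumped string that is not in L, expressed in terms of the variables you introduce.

a^{p+k} b^p a^p b^p

Assume L is regular; let p be its pumping constant.
Take w = a^p b^p a^p b^p = uu where u = a^pb^p; then w ∈ L and |w| = 4p ≥ p.
Write w = xyz as guaranteed by the lemma, with |xy| ≤ p and y is nonempty.
Because |xy| ≤ p and w begins with p copies of a, we have y = a^k with 1 ≤ k ≤ p.
Pump with i = 2: xy^2z = a^{p+k} b^p a^p b^p, of length 4p+k. Suppose this equals vv. The string starts with a and ends with b, so v does too; thus the boundary between the two copies of v is a b→a transition. There is exactly one such transition, at position 2p+k, so |v| = 2p+k and |vv| = 4p+2k ≠ 4p+k since k ≥ 1. So xy^2z ∉ L.
This is a contradiction; hence L is not regular.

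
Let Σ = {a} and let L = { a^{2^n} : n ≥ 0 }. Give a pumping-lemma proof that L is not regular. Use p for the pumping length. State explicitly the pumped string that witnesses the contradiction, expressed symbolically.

Assume L is regular. Let p be the pumping length given by the pumping lemma.
Take w = a^{2^p} ∈ L with |w| = 2^p ≥ p.
By the pumping lemma, w = xyz with |xy| ≤ p and |y| > 0.
Then y = a^k for some k with 1 ≤ k ≤ p.
Pump with i = 2: xy^2z = a^{2^p+k}. Since 1 ≤ k ≤ p < 2^p, we have 2^p < 2^p+k < 2^{p+1}, so 2^p+k is not a power of 2. So xy^2z ∉ L.
This is a contradiction; hence L is not regular.

a^{2^p+k}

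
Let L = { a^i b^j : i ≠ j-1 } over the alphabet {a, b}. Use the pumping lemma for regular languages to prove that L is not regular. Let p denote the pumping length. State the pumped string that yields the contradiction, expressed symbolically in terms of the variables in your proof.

Toward a contradiction, assume L is regular with pumping length p.
Choose w = a^p b^{p+p!+1}. Since p ≠ (p+p!+1)-1 = p+p!, w ∈ L; and |w| ≥ p.
By the pumping lemma, w = xyz with |xy| ≤ p and |y| ≥ 1.
Because |xy| ≤ p and w begins with p copies of a, we have y = a^k with 1 ≤ k ≤ p.
Since 1 ≤ k ≤ p, k divides p!; set t = 1 + p!/k. Then xy^t z has p + (p!/k)·k = p + p! copies of a. Now the a-count is p+p! and (b-count)-1 = (p+p!+1)-1 = p+p!, so i ≠ j-1 fails. So xy^t z = a^{p+p!} b^{p+p!+1} ∉ L.
This is a contradiction; hence L is not regular.

a^{p+p!} b^{p+p!+1}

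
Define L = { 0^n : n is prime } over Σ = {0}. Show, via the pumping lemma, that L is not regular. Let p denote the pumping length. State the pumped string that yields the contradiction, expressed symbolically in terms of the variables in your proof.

Assume L is regular. Let p be the pumping length given by the pumping lemma.
Let q be a prime with q ≥ p+2 (infinitely many primes exist), and take w = 0^q ∈ L with |w| = q ≥ p.
Write w = xyz as guaranteed by the lemma, with |xy| ≤ p and |y| ≥ 1.
Then y = 0^k for some k with 1 ≤ k ≤ p.
Since 1 ≤ k ≤ p, |xz| = q-k. Pump with i = q+1: |xy^{q+1}z| = (q-k)+(q+1)k = q+qk = q(1+k), which is composite (both factors ≥ 2). So xy^{q+1}z = 0^{q(1+k)} ∉ L.
Contradiction. Therefore L is not regular.

0^{q(1+k)}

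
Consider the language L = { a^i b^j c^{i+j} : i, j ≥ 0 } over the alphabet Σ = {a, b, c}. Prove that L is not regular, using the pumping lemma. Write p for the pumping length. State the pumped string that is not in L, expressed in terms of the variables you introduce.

a^{p+k} b^p c^{2p}

Assume L is regular; let p be its pumping constant.
Take w = a^p b^p c^{2p} ∈ L (with i=j=p, i+j=2p), |w| = 4p ≥ p.
By the pumping lemma, w = xyz with |xy| ≤ p and |y| ≥ 1.
Since the first p symbols of w are all a's and |xy| ≤ p, y lies entirely in the leading a-block: y = a^k for some k with 1 ≤ k ≤ p.
Consider xy^2z = a^{p+k} b^p c^{2p}. Now the a- and b-counts sum to 2p+k, but the c-count is 2p ≠ 2p+k. So xy^2z ∉ L.
Contradiction. Therefore L is not regular.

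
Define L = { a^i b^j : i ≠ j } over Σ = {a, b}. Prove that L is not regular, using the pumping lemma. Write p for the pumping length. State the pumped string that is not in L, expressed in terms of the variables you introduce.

Suppose for contradiction that L is regular, and let p be the pumping length.
Choose w = a^p b^{p+p!}. Since p ≠ p+p!, w ∈ L; and |w| ≥ p.
Write w = xyz as guaranteed by the lemma, with |xy| ≤ p and |y| ≥ 1.
Since the first p symbols of w are all a's and |xy| ≤ p, y lies entirely in the leading a-block: y = a^k for some k with 1 ≤ k ≤ p.
Since 1 ≤ k ≤ p, k divides p!; set t = 1 + p!/k. Then xy^t z has p + (p!/k)·k = p + p! copies of a. Now the a-count equals the b-count, so i ≠ j fails. So xy^t z = a^{p+p!} b^{p+p!} ∉ L.
This contradicts the pumping lemma, so L is not regular.

a^{p+p!} b^{p+p!}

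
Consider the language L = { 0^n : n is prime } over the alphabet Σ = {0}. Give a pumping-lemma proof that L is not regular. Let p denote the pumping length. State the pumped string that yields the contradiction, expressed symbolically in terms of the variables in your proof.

0^{q(1+k)}

Toward a contradiction, assume L is regular with pumping length p.
Let q be a prime with q ≥ p+2 (infinitely many primes exist), and take w = 0^q ∈ L with |w| = q ≥ p.
Write w = xyz as guaranteed by the lemma, with |xy| ≤ p and |y| > 0.
Then y = 0^k for some k with 1 ≤ k ≤ p.
Since 1 ≤ k ≤ p, |xz| = q-k. Pump with i = q+1: |xy^{q+1}z| = (q-k)+(q+1)k = q+qk = q(1+k), which is composite (both factors ≥ 2). So xy^{q+1}z = 0^{q(1+k)} ∉ L.
Contradiction. Therefore L is not regular.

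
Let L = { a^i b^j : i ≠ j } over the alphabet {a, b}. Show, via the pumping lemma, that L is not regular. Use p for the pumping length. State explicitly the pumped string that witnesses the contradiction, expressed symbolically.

Suppose for contradiction that L is regular, and let p be the pumping length.
Choose w = a^p b^{p+p!}. Since p ≠ p+p!, w ∈ L; and |w| ≥ p.
By the pumping lemma, w = xyz with |xy| ≤ p and y is nonempty.
Because |xy| ≤ p and w begins with p copies of a, we have y = a^k with 1 ≤ k ≤ p.
Since 1 ≤ k ≤ p, k divides p!; set t = 1 + p!/k. Then xy^t z has p + (p!/k)·k = p + p! copies of a. Now the a-count equals the b-count, so i ≠ j fails. So xy^t z = a^{p+p!} b^{p+p!} ∉ L.
This is a contradiction; hence L is not regular.

a^{p+p!} b^{p+p!}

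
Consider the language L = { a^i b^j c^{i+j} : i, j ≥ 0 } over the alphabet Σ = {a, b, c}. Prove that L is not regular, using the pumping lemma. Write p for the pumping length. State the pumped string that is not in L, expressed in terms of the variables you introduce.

Suppose for contradiction that L is regular, and let p be the pumping length.
Take w = a^p b^p c^{2p} ∈ L (with i=j=p, i+j=2p), |w| = 4p ≥ p.
The pumping lemma gives a decomposition w = xyz where |xy| ≤ p and y is nonempty.
The first p characters of w are a's, so xy (and hence y) consists only of a's. Write y = a^k, 1 ≤ k ≤ p.
Consider xy^2z = a^{p+k} b^p c^{2p}. Now the a- and b-counts sum to 2p+k, but the c-count is 2p ≠ 2p+k. So xy^2z ∉ L.
This is a contradiction; hence L is not regular.

a^{p+k} b^p c^{2p}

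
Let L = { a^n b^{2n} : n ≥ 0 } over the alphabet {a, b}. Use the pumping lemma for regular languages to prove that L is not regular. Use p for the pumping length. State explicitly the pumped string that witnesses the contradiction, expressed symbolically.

a^{p+k} b^{2p}

Assume L is regular. Let p be the pumping length given by the pumping lemma.
Take w = a^p b^{2p}. Then w ∈ L and |w| = 3p ≥ p.
By the pumping lemma, w = xyz with |xy| ≤ p and y is nonempty.
Since the first p symbols of w are all a's and |xy| ≤ p, y lies entirely in the leading a-block: y = a^k for some k with 1 ≤ k ≤ p.
Pump with i = 2: xy^2z = a^{p+k} b^{2p}. For this to lie in L we would need 2p = 2(p+k), which forces k = 0. But k ≥ 1, so xy^2z ∉ L.
Contradiction. Therefore L is not regular.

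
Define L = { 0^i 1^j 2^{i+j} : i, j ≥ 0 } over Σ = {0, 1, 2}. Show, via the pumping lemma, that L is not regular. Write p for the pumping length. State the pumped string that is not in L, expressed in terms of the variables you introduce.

0^{p+k} 1^p 2^{2p}

Assume L is regular. Let p be the pumping length given by the pumping lemma.
Take w = 0^p 1^p 2^{2p} ∈ L (with i=j=p, i+j=2p), |w| = 4p ≥ p.
The pumping lemma gives a decomposition w = xyz where |xy| ≤ p and |y| > 0.
Since the first p symbols of w are all 0's and |xy| ≤ p, y lies entirely in the leading 0-block: y = 0^k for some k with 1 ≤ k ≤ p.
Consider xy^2z = 0^{p+k} 1^p 2^{2p}. Now the 0- and 1-counts sum to 2p+k, but the 2-count is 2p ≠ 2p+k. So xy^2z ∉ L.
This is a contradiction; hence L is not regular.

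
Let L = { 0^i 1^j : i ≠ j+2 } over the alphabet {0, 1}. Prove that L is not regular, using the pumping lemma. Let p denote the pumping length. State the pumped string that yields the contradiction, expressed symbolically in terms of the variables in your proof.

Assume L is regular. Let p be the pumping length given by the pumping lemma.
Choose w = 0^p 1^{p+p!-2}. Since p ≠ (p+p!-2)+2 = p+p!, w ∈ L; and |w| ≥ p.
By the pumping lemma, w = xyz with |xy| ≤ p and |y| ≥ 1.
Because |xy| ≤ p and w begins with p copies of 0, we have y = 0^k with 1 ≤ k ≤ p.
Since 1 ≤ k ≤ p, k divides p!; set t = 1 + p!/k. Then xy^t z has p + (p!/k)·k = p + p! copies of 0. Now the 0-count is p+p! and (1-count)+2 = (p+p!-2)+2 = p+p!, so i ≠ j+2 fails. So xy^t z = 0^{p+p!} 1^{p+p!-2} ∉ L.
Contradiction. Therefore L is not regular.

0^{p+p!} 1^{p+p!-2}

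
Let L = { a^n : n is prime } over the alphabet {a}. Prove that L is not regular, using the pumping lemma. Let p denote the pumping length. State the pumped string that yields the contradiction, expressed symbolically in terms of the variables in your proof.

a^{q(1+k)}

Suppose for contradiction that L is regular, and let p be the pumping length.
Let q be a prime with q ≥ p+2 (infinitely many primes exist), and take w = a^q ∈ L with |w| = q ≥ p.
By the pumping lemma, w = xyz with |xy| ≤ p and |y| > 0.
Then y = a^k for some k with 1 ≤ k ≤ p.
Since 1 ≤ k ≤ p, |xz| = q-k. Pump with i = q+1: |xy^{q+1}z| = (q-k)+(q+1)k = q+qk = q(1+k), which is composite (both factors ≥ 2). So xy^{q+1}z = a^{q(1+k)} ∉ L.
This contradicts the pumping lemma, so L is not regular.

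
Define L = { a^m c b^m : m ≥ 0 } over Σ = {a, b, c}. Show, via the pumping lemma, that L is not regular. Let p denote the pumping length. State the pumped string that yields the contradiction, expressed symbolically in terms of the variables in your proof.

Assume L is regular; let p be its pumping constant.
Take w = a^p c b^p ∈ L with |w| = 2p+1 ≥ p.
The pumping lemma gives a decomposition w = xyz where |xy| ≤ p and y is nonempty.
Since the first p symbols of w are all a's and |xy| ≤ p, y lies entirely in the leading a-block: y = a^k for some k with 1 ≤ k ≤ p.
Pump with i = 2: xy^2z = a^{p+k} c b^p, which would require p+k = p. But k ≥ 1, so xy^2z ∉ L.
This contradicts the pumping lemma, so L is not regular.

a^{p+k} c b^p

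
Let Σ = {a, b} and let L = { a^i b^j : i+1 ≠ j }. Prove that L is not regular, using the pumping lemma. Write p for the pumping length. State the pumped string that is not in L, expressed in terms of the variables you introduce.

Assume L is regular. Let p be the pumping length given by the pumping lemma.
Choose w = a^p b^{p+p!+1}. Since p ≠ (p+p!+1)-1 = p+p!, w ∈ L; and |w| ≥ p.
Write w = xyz as guaranteed by the lemma, with |xy| ≤ p and |y| ≥ 1.
The first p characters of w are a's, so xy (and hence y) consists only of a's. Write y = a^k, 1 ≤ k ≤ p.
Since 1 ≤ k ≤ p, k divides p!; set t = 1 + p!/k. Then xy^t z has p + (p!/k)·k = p + p! copies of a. Now the a-count is p+p! and (b-count)-1 = (p+p!+1)-1 = p+p!, so i+1 ≠ j fails. So xy^t z = a^{p+p!} b^{p+p!+1} ∉ L.
Contradiction. Therefore L is not regular.

a^{p+p!} b^{p+p!+1}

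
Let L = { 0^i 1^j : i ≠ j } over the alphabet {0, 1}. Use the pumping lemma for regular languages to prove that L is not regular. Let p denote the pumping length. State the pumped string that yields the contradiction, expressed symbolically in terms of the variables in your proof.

0^{p+p!} 1^{p+p!}

Assume L is regular; let p be its pumping constant.
Choose w = 0^p 1^{p+p!}. Since p ≠ p+p!, w ∈ L; and |w| ≥ p.
Write w = xyz as guaranteed by the lemma, with |xy| ≤ p and |y| > 0.
The first p characters of w are 0's, so xy (and hence y) consists only of 0's. Write y = 0^k, 1 ≤ k ≤ p.
Since 1 ≤ k ≤ p, k divides p!; set t = 1 + p!/k. Then xy^t z has p + (p!/k)·k = p + p! copies of 0. Now the 0-count equals the 1-count, so i ≠ j fails. So xy^t z = 0^{p+p!} 1^{p+p!} ∉ L.
This contradicts the pumping lemma, so L is not regular.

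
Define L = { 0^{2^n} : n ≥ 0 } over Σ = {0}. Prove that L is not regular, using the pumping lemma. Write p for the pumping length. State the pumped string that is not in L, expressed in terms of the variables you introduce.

Suppose for contradiction that L is regular, and let p be the pumping length.
Take w = 0^{2^p} ∈ L with |w| = 2^p ≥ p.
By the pumping lemma, w = xyz with |xy| ≤ p and |y| > 0.
Then y = 0^k for some k with 1 ≤ k ≤ p.
Pump with i = 2: xy^2z = 0^{2^p+k}. Since 1 ≤ k ≤ p < 2^p, we have 2^p < 2^p+k < 2^{p+1}, so 2^p+k is not a power of 2. So xy^2z ∉ L.
This is a contradiction; hence L is not regular.

0^{2^p+k}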